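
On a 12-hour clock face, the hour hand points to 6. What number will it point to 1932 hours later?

1932 = 161·12 + 0, so 1932 mod 12 = 0.
6 + 0 → 6 on a 12-hour dial.

6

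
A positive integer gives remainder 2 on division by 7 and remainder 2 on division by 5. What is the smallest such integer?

2

x ≡ 2 (mod 5) gives x ∈ {2}.
The first of these with x mod 7 = 2 is 2.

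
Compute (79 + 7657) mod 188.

Dividing 7657 by 188 gives quotient 40 and remainder 137.
(79 + 137) mod 188 = 28.

28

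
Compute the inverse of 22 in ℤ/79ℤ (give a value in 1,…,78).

18

22·18 = 396 = 5·79 + 1, so 22⁻¹ ≡ 18 (mod 79).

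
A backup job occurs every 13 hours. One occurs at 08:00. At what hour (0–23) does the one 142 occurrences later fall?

142·13 = 1846.
1846 = 76·24 + 22, so 1846 mod 24 = 22.
(8 + 22) mod 24 = 6.

6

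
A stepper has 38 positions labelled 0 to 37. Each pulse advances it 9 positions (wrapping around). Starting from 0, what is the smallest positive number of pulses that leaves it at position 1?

9·17 = 153 = 4·38 + 1, so 9⁻¹ ≡ 17 (mod 38).

17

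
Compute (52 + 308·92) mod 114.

308·92 = 28336.
28336 − 248·114 = 64, so 28336 ≡ 64 (mod 114).
(52 + 64) mod 114 = 2.

2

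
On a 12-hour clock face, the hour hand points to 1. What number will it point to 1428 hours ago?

1

1428 − 119·12 = 0, so 1428 ≡ 0 (mod 12).
1 − 0 → 1 on a 12-hour dial.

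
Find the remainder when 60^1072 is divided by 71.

9

Successive squares of 60 mod 71: 60^1≡60, 60^2≡50, 60^4≡15, 60^8≡12, 60^16≡2, 60^32≡4, 60^64≡16, 60^128≡43, 60^256≡3, 60^512≡9, 60^1024≡10.
Since 1072 = 16 + 32 + 1024 in binary, 60^1072 ≡ 2·4·10 ≡ 9 (mod 71).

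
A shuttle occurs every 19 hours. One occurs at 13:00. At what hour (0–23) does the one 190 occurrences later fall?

190·19 = 3610.
3610 mod 24 = 10 (since 150·24 = 3600).
(13 + 10) mod 24 = 23.

23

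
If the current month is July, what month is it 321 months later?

321 − 26·12 = 9, so 321 ≡ 9 (mod 12).
July + 9 months → April.

April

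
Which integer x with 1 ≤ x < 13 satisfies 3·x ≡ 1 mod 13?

9

13 = 4·3 + 1
3 = 3·1 + 0
Back-substituting gives 3·9 ≡ 1 (mod 13).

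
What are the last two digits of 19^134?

Successive squares of 19 mod 100: 19^1≡19, 19^2≡61, 19^4≡21, 19^8≡41, 19^16≡81, 19^32≡61, 19^64≡21, 19^128≡41.
134 = 2 + 4 + 128, so 19^134 ≡ 61·21·41 ≡ 21 (mod 100).

21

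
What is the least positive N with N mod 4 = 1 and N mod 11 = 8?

41

x ≡ 1 (mod 4) gives x ∈ {1, 5, 9, 13, 17, 21, 25, 29, …}.
The first of these with x mod 11 = 8 is 41.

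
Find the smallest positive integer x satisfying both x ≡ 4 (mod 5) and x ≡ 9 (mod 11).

x ≡ 4 (mod 5) gives x ∈ {4, 9}.
The first of these with x mod 11 = 9 is 9.

9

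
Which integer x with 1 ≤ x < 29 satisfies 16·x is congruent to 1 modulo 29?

20

16·20 = 320 = 11·29 + 1, so 16⁻¹ ≡ 20 (mod 29).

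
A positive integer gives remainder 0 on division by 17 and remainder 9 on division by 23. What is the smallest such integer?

170

x ≡ 0 (mod 17) gives x ∈ {0, 17, 34, 51, 68, 85, 102, 119, …}.
The first of these with x mod 23 = 9 is 170.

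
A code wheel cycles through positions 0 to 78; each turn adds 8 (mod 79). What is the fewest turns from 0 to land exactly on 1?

79 = 9·8 + 7
8 = 1·7 + 1
7 = 7·1 + 0
Back-substituting gives 8·10 ≡ 1 (mod 79).

10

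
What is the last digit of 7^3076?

1

Powers of 7 mod 10 repeat with period 4: 7, 9, 3, 1.
3076 leaves remainder 0 on division by 4, so 7^3076 ends in 1.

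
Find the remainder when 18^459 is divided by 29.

Square-and-reduce mod 29: 18^1≡18, 18^2≡5, 18^4≡25, 18^8≡16, 18^16≡24, 18^32≡25, 18^64≡16, 18^128≡24, 18^256≡25.
459 = 1 + 2 + 8 + 64 + 128 + 256, so 18^459 ≡ 18·5·16·16·24·25 ≡ 19 (mod 29).

19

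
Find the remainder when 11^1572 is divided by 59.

By repeated squaring mod 59: 11^1≡11, 11^2≡3, 11^4≡9, 11^8≡22, 11^16≡12, 11^32≡26, 11^64≡27, 11^128≡21, 11^256≡28, 11^512≡17, 11^1024≡53.
1572 = 4 + 32 + 512 + 1024, so 11^1572 ≡ 9·26·17·53 ≡ 27 (mod 59).

27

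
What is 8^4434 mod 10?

4

The units digit of 8^n cycles with period 4: 8, 4, 2, 6, …
4434 leaves remainder 2 on division by 4, so 8^4434 ends in 4.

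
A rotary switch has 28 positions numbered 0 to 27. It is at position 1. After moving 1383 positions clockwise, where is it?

12

1383 mod 28 = 11 (since 49·28 = 1372).
(1 + 11) mod 28 = 12.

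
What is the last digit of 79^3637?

Powers of 9 mod 10 repeat with period 2: 9, 1.
3637 mod 2 = 1, so the last digit matches 9^1 = 9.

9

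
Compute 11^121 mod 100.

11

Square-and-reduce mod 100: 11^1≡11, 11^2≡21, 11^4≡41, 11^8≡81, 11^16≡61, 11^32≡21, 11^64≡41.
Since 121 = 1 + 8 + 16 + 32 + 64 in binary, 11^121 ≡ 11·81·61·21·41 ≡ 11 (mod 100).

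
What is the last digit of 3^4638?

Powers of 3 mod 10 repeat with period 4: 3, 9, 7, 1.
4638 mod 4 = 2, so the last digit matches 3^2 = 9.

9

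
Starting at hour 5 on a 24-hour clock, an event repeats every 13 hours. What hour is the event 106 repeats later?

106·13 = 1378.
1378 − 57·24 = 10, so 1378 ≡ 10 (mod 24).
(5 + 10) mod 24 = 15.

15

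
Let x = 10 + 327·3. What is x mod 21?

4

327·3 = 981.
981 − 46·21 = 15, so 981 ≡ 15 (mod 21).
(10 + 15) mod 21 = 4.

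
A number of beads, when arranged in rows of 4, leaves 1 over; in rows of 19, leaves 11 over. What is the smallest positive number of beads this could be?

49

x ≡ 1 (mod 4) gives x ∈ {1, 5, 9, 13, 17, 21, 25, 29, …}.
The first of these with x mod 19 = 11 is 49.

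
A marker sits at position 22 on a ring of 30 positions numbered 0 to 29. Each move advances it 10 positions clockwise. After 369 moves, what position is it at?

22

369·10 = 3690.
3690 mod 30 = 0 (since 123·30 = 3690).
(22 + 0) mod 30 = 22.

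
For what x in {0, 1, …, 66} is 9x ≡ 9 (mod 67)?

The inverse of 9 mod 67 is 15 (since 9·15 = 135 ≡ 1).
Multiplying both sides by 15: x ≡ 15·9 = 135 ≡ 1 (mod 67).
Check: 9·1 = 9 = 0·67 + 9.

1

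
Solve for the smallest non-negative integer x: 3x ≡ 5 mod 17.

13

3⁻¹ ≡ 6 (mod 17) because 3·6 = 18 = 1·17 + 1.
Multiplying both sides by 6: x ≡ 6·5 = 30 ≡ 13 (mod 17).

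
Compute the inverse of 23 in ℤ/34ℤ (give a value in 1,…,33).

34 = 1·23 + 11
23 = 2·11 + 1
11 = 11·1 + 0
Back-substituting gives 23·3 ≡ 1 (mod 34).

3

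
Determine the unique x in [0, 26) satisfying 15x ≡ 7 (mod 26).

The inverse of 15 mod 26 is 7 (since 15·7 = 105 ≡ 1).
So x ≡ 7·7 = 49 ≡ 23 (mod 26).
Check: 15·23 = 345 = 13·26 + 7.

23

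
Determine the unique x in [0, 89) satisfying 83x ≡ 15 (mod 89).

42

83⁻¹ ≡ 74 (mod 89) because 83·74 = 6142 = 69·89 + 1.
So x ≡ 74·15 = 1110 ≡ 42 (mod 89).
Check: 83·42 = 3486 = 39·89 + 15.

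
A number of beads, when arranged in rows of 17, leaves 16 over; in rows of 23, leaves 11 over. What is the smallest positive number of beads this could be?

356

Since 23·3 ≡ 1 (mod 17), take x = 11 + 23·((16−11)·3 mod 17) = 11 + 23·15 = 356.
Check: 356 mod 17 = 16, 356 mod 23 = 11.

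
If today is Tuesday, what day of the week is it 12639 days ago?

Friday

Dividing 12639 by 7 gives quotient 1805 and remainder 4.
Tuesday − 4 days → Friday.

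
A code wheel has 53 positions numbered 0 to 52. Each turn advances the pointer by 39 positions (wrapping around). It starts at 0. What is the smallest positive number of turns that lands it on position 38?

20

The inverse of 39 mod 53 is 34 (since 39·34 = 1326 ≡ 1).
So x ≡ 34·38 = 1292 ≡ 20 (mod 53).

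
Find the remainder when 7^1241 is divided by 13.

Successive squares of 7 mod 13: 7^1≡7, 7^2≡10, 7^4≡9, 7^8≡3, 7^16≡9, 7^32≡3, 7^64≡9, 7^128≡3, 7^256≡9, 7^512≡3, 7^1024≡9.
1241 = 1 + 8 + 16 + 64 + 128 + 1024, so 7^1241 ≡ 7·3·9·9·3·9 ≡ 11 (mod 13).

11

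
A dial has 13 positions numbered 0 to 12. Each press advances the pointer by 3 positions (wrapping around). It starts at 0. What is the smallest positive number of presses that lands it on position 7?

11

The inverse of 3 mod 13 is 9 (since 3·9 = 27 ≡ 1).
So x ≡ 9·7 = 63 ≡ 11 (mod 13).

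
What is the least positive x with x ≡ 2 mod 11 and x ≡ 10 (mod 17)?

112

Since 17·2 ≡ 1 (mod 11), take x = 10 + 17·((2−10)·2 mod 11) = 10 + 17·6 = 112.
Check: 112 mod 11 = 2, 112 mod 17 = 10.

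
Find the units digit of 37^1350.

Last digits of 7^n: 7, 9, 3, 1 (period 4).
1350 leaves remainder 2 on division by 4, so 37^1350 ends in 9.

9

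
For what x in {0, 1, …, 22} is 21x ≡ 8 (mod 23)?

21⁻¹ ≡ 11 (mod 23) because 21·11 = 231 = 10·23 + 1.
So x ≡ 11·8 = 88 ≡ 19 (mod 23).

19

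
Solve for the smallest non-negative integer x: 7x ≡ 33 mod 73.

36

7⁻¹ ≡ 21 (mod 73) because 7·21 = 147 = 2·73 + 1.
Multiplying both sides by 21: x ≡ 21·33 = 693 ≡ 36 (mod 73).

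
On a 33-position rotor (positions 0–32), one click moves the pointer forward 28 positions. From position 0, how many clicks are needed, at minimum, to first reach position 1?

28·13 = 364 = 11·33 + 1, so 28⁻¹ ≡ 13 (mod 33).

13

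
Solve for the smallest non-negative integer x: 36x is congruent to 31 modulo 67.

The inverse of 36 mod 67 is 54 (since 36·54 = 1944 ≡ 1).
So x ≡ 54·31 = 1674 ≡ 66 (mod 67).
Check: 36·66 = 2376 = 35·67 + 31.

66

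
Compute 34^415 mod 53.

Square-and-reduce mod 53: 34^1≡34, 34^2≡43, 34^4≡47, 34^8≡36, 34^16≡24, 34^32≡46, 34^64≡49, 34^128≡16, 34^256≡44.
415 = 1 + 2 + 4 + 8 + 16 + 128 + 256, so 34^415 ≡ 34·43·47·36·24·16·44 ≡ 39 (mod 53).

39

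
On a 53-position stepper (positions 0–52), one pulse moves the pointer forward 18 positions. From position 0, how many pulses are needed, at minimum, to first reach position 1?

53 = 2·18 + 17
18 = 1·17 + 1
17 = 17·1 + 0
Back-substituting gives 18·3 ≡ 1 (mod 53).

3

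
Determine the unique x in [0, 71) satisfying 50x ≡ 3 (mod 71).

10

The inverse of 50 mod 71 is 27 (since 50·27 = 1350 ≡ 1).
Multiplying both sides by 27: x ≡ 27·3 = 81 ≡ 10 (mod 71).
Check: 50·10 = 500 = 7·71 + 3.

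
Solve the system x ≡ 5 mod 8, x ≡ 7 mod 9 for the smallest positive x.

x ≡ 5 (mod 8) gives x ∈ {5, 13, 21, 29, 37, 45, 53, 61}.
The first of these with x mod 9 = 7 is 61.

61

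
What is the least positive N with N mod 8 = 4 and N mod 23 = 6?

52

Since 23·7 ≡ 1 (mod 8), take x = 6 + 23·((4−6)·7 mod 8) = 6 + 23·2 = 52.
Check: 52 mod 8 = 4, 52 mod 23 = 6.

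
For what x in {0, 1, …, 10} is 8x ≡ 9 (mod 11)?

8⁻¹ ≡ 7 (mod 11) because 8·7 = 56 = 5·11 + 1.
Multiplying both sides by 7: x ≡ 7·9 = 63 ≡ 8 (mod 11).

8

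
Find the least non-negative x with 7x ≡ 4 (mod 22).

10

7⁻¹ ≡ 19 (mod 22) because 7·19 = 133 = 6·22 + 1.
So x ≡ 19·4 = 76 ≡ 10 (mod 22).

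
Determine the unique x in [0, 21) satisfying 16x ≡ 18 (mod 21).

16⁻¹ ≡ 4 (mod 21) because 16·4 = 64 = 3·21 + 1.
So x ≡ 4·18 = 72 ≡ 9 (mod 21).

9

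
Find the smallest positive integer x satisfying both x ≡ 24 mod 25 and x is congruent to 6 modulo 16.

374

x ≡ 6 (mod 16) gives x ∈ {6, 22, 38, 54, 70, 86, 102, 118, …}.
The first of these with x mod 25 = 24 is 374.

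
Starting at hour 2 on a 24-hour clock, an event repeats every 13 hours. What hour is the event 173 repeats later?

173·13 = 2249.
2249 = 93·24 + 17, so 2249 mod 24 = 17.
(2 + 17) mod 24 = 19.

19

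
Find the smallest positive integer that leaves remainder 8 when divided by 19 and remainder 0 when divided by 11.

198

x ≡ 0 (mod 11) gives x ∈ {0, 11, 22, 33, 44, 55, 66, 77, …}.
The first of these with x mod 19 = 8 is 198.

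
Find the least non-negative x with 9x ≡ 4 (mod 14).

2

The inverse of 9 mod 14 is 11 (since 9·11 = 99 ≡ 1).
Multiplying both sides by 11: x ≡ 11·4 = 44 ≡ 2 (mod 14).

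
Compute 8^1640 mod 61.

1

Successive squares of 8 mod 61: 8^1≡8, 8^2≡3, 8^4≡9, 8^8≡20, 8^16≡34, 8^32≡58, 8^64≡9, 8^128≡20, 8^256≡34, 8^512≡58, 8^1024≡9.
1640 = 8 + 32 + 64 + 512 + 1024, so 8^1640 ≡ 20·58·9·58·9 ≡ 1 (mod 61).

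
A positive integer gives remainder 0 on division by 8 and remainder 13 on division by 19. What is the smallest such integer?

32

x ≡ 0 (mod 8) gives x ∈ {0, 8, 16, 24, 32}.
The first of these with x mod 19 = 13 is 32.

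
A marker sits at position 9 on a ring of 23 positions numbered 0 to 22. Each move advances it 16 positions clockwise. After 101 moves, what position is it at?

15

101·16 = 1616.
1616 − 70·23 = 6, so 1616 ≡ 6 (mod 23).
(9 + 6) mod 23 = 15.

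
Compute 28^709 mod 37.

By repeated squaring mod 37: 28^1≡28, 28^2≡7, 28^4≡12, 28^8≡33, 28^16≡16, 28^32≡34, 28^64≡9, 28^128≡7, 28^256≡12, 28^512≡33.
Since 709 = 1 + 4 + 64 + 128 + 512 in binary, 28^709 ≡ 28·12·9·7·33 ≡ 21 (mod 37).

21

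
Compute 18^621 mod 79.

Square-and-reduce mod 79: 18^1≡18, 18^2≡8, 18^4≡64, 18^8≡67, 18^16≡65, 18^32≡38, 18^64≡22, 18^128≡10, 18^256≡21, 18^512≡46.
Since 621 = 1 + 4 + 8 + 32 + 64 + 512 in binary, 18^621 ≡ 18·64·67·38·22·46 ≡ 62 (mod 79).

62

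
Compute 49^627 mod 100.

49

By repeated squaring mod 100: 49^1≡49, 49^2≡1, 49^4≡1, 49^8≡1, 49^16≡1, 49^32≡1, 49^64≡1, 49^128≡1, 49^256≡1, 49^512≡1.
627 = 1 + 2 + 16 + 32 + 64 + 512, so 49^627 ≡ 49·1·1·1·1·1 ≡ 49 (mod 100).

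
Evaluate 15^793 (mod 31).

27

Successive squares of 15 mod 31: 15^1≡15, 15^2≡8, 15^4≡2, 15^8≡4, 15^16≡16, 15^32≡8, 15^64≡2, 15^128≡4, 15^256≡16, 15^512≡8.
Since 793 = 1 + 8 + 16 + 256 + 512 in binary, 15^793 ≡ 15·4·16·16·8 ≡ 27 (mod 31).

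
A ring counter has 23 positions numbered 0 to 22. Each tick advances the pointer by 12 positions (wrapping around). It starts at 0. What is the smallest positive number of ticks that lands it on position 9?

18

12⁻¹ ≡ 2 (mod 23) because 12·2 = 24 = 1·23 + 1.
Multiplying both sides by 2: x ≡ 2·9 = 18 ≡ 18 (mod 23).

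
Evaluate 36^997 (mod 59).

28

Successive squares of 36 mod 59: 36^1≡36, 36^2≡57, 36^4≡4, 36^8≡16, 36^16≡20, 36^32≡46, 36^64≡51, 36^128≡5, 36^256≡25, 36^512≡35.
997 = 1 + 4 + 32 + 64 + 128 + 256 + 512, so 36^997 ≡ 36·4·46·51·5·25·35 ≡ 28 (mod 59).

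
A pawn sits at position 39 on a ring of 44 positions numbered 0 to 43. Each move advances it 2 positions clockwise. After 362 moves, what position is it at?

362·2 = 724.
724 − 16·44 = 20, so 724 ≡ 20 (mod 44).
(39 + 20) mod 44 = 15.

15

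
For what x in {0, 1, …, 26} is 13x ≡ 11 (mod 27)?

13⁻¹ ≡ 25 (mod 27) because 13·25 = 325 = 12·27 + 1.
So x ≡ 25·11 = 275 ≡ 5 (mod 27).

5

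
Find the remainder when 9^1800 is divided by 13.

1

By repeated squaring mod 13: 9^1≡9, 9^2≡3, 9^4≡9, 9^8≡3, 9^16≡9, 9^32≡3, 9^64≡9, 9^128≡3, 9^256≡9, 9^512≡3, 9^1024≡9.
Since 1800 = 8 + 256 + 512 + 1024 in binary, 9^1800 ≡ 3·9·3·9 ≡ 1 (mod 13).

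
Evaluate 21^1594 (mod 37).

16

Successive squares of 21 mod 37: 21^1≡21, 21^2≡34, 21^4≡9, 21^8≡7, 21^16≡12, 21^32≡33, 21^64≡16, 21^128≡34, 21^256≡9, 21^512≡7, 21^1024≡12.
Since 1594 = 2 + 8 + 16 + 32 + 512 + 1024 in binary, 21^1594 ≡ 34·7·12·33·7·12 ≡ 16 (mod 37).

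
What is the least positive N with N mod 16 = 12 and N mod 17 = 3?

156

x ≡ 12 (mod 16) gives x ∈ {12, 28, 44, 60, 76, 92, 108, 124, …}.
The first of these with x mod 17 = 3 is 156.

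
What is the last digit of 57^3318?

Powers of 7 mod 10 repeat with period 4: 7, 9, 3, 1.
3318 leaves remainder 2 on division by 4, so 57^3318 ends in 9.

9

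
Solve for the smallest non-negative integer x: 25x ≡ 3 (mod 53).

51

The inverse of 25 mod 53 is 17 (since 25·17 = 425 ≡ 1).
Multiplying both sides by 17: x ≡ 17·3 = 51 ≡ 51 (mod 53).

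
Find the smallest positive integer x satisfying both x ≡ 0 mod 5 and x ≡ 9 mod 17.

x ≡ 0 (mod 5) gives x ∈ {0, 5, 10, 15, 20, 25, 30, 35, …}.
The first of these with x mod 17 = 9 is 60.

60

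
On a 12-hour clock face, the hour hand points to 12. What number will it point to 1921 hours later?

1

1921 − 160·12 = 1, so 1921 ≡ 1 (mod 12).
12 + 1 → 1 on a 12-hour dial.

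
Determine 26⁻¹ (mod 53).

51

53 = 2·26 + 1
26 = 26·1 + 0
Back-substituting gives 26·51 ≡ 1 (mod 53).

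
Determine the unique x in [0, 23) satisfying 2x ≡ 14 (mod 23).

2⁻¹ ≡ 12 (mod 23) because 2·12 = 24 = 1·23 + 1.
Multiplying both sides by 12: x ≡ 12·14 = 168 ≡ 7 (mod 23).

7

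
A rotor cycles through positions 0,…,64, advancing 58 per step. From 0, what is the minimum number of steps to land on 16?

The inverse of 58 mod 65 is 37 (since 58·37 = 2146 ≡ 1).
So x ≡ 37·16 = 592 ≡ 7 (mod 65).
Check: 58·7 = 406 = 6·65 + 16.

7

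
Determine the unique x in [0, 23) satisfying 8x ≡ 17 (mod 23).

8⁻¹ ≡ 3 (mod 23) because 8·3 = 24 = 1·23 + 1.
Multiplying both sides by 3: x ≡ 3·17 = 51 ≡ 5 (mod 23).

5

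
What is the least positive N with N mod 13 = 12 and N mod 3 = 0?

x ≡ 0 (mod 3) gives x ∈ {0, 3, 6, 9, 12}.
The first of these with x mod 13 = 12 is 12.

12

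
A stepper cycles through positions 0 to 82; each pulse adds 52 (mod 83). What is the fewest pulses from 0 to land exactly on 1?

8

83 = 1·52 + 31
52 = 1·31 + 21
31 = 1·21 + 10
21 = 2·10 + 1
10 = 10·1 + 0
Back-substituting gives 52·8 ≡ 1 (mod 83).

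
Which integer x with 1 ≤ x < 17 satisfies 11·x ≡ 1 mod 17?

11·14 = 154 = 9·17 + 1, so 11⁻¹ ≡ 14 (mod 17).

14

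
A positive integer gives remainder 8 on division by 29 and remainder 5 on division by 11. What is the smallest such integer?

269

x ≡ 5 (mod 11) gives x ∈ {5, 16, 27, 38, 49, 60, 71, 82, …}.
The first of these with x mod 29 = 8 is 269.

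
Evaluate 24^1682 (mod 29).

By repeated squaring mod 29: 24^1≡24, 24^2≡25, 24^4≡16, 24^8≡24, 24^16≡25, 24^32≡16, 24^64≡24, 24^128≡25, 24^256≡16, 24^512≡24, 24^1024≡25.
Since 1682 = 2 + 16 + 128 + 512 + 1024 in binary, 24^1682 ≡ 25·25·25·24·25 ≡ 25 (mod 29).

25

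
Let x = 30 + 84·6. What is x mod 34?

24

84·6 = 504.
504 mod 34 = 28 (since 14·34 = 476).
(30 + 28) mod 34 = 24.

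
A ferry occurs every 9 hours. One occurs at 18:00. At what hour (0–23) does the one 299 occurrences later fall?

21

299·9 = 2691.
2691 = 112·24 + 3, so 2691 mod 24 = 3.
(18 + 3) mod 24 = 21.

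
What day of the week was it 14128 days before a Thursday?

14128 = 2018·7 + 2, so 14128 mod 7 = 2.
Thursday − 2 days → Tuesday.

Tuesday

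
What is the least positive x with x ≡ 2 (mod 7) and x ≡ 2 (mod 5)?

x ≡ 2 (mod 5) gives x ∈ {2}.
The first of these with x mod 7 = 2 is 2.

2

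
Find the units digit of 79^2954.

Powers of 9 mod 10 repeat with period 2: 9, 1.
2954 leaves remainder 0 on division by 2, so 79^2954 ends in 1.

1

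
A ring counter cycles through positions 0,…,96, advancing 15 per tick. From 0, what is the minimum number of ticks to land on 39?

22

The inverse of 15 mod 97 is 13 (since 15·13 = 195 ≡ 1).
So x ≡ 13·39 = 507 ≡ 22 (mod 97).
Check: 15·22 = 330 = 3·97 + 39.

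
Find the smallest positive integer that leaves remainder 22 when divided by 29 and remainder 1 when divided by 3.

x ≡ 1 (mod 3) gives x ∈ {1, 4, 7, 10, 13, 16, 19, 22}.
The first of these with x mod 29 = 22 is 22.

22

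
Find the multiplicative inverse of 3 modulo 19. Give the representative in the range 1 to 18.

13

19 = 6·3 + 1
3 = 3·1 + 0
Back-substituting gives 3·13 ≡ 1 (mod 19).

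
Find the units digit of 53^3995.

The units digit of 53^n cycles with period 4: 3, 9, 7, 1, …
3995 mod 4 = 3, so the last digit matches 3^3 = 7.

7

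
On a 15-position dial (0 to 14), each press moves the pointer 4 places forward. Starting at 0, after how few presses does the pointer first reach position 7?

4⁻¹ ≡ 4 (mod 15) because 4·4 = 16 = 1·15 + 1.
Multiplying both sides by 4: x ≡ 4·7 = 28 ≡ 13 (mod 15).

13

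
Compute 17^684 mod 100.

Square-and-reduce mod 100: 17^1≡17, 17^2≡89, 17^4≡21, 17^8≡41, 17^16≡81, 17^32≡61, 17^64≡21, 17^128≡41, 17^256≡81, 17^512≡61.
684 = 4 + 8 + 32 + 128 + 512, so 17^684 ≡ 21·41·61·41·61 ≡ 21 (mod 100).

21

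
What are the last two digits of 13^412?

Square-and-reduce mod 100: 13^1≡13, 13^2≡69, 13^4≡61, 13^8≡21, 13^16≡41, 13^32≡81, 13^64≡61, 13^128≡21, 13^256≡41.
412 = 4 + 8 + 16 + 128 + 256, so 13^412 ≡ 61·21·41·21·41 ≡ 81 (mod 100).

81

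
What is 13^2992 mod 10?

1

Powers of 3 mod 10 repeat with period 4: 3, 9, 7, 1.
2992 mod 4 = 0, so the last digit matches 3^4 = 1.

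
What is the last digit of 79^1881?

The units digit of 79^n cycles with period 2: 9, 1, …
1881 leaves remainder 1 on division by 2, so 79^1881 ends in 9.

9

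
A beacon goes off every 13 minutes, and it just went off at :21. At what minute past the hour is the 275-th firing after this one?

56

275·13 = 3575.
3575 − 59·60 = 35, so 3575 ≡ 35 (mod 60).
(21 + 35) mod 60 = 56.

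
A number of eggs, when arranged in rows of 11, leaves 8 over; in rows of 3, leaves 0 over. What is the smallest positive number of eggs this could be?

Since 3·4 ≡ 1 (mod 11), take x = 0 + 3·((8−0)·4 mod 11) = 0 + 3·10 = 30.
Check: 30 mod 11 = 8, 30 mod 3 = 0.

30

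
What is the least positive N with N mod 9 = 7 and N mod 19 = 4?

Since 19·1 ≡ 1 (mod 9), take x = 4 + 19·((7−4)·1 mod 9) = 4 + 19·3 = 61.
Check: 61 mod 9 = 7, 61 mod 19 = 4.

61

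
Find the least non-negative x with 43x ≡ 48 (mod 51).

45

The inverse of 43 mod 51 is 19 (since 43·19 = 817 ≡ 1).
So x ≡ 19·48 = 912 ≡ 45 (mod 51).
Check: 43·45 = 1935 = 37·51 + 48.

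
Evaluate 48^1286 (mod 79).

51

Successive squares of 48 mod 79: 48^1≡48, 48^2≡13, 48^4≡11, 48^8≡42, 48^16≡26, 48^32≡44, 48^64≡40, 48^128≡20, 48^256≡5, 48^512≡25, 48^1024≡72.
Since 1286 = 2 + 4 + 256 + 1024 in binary, 48^1286 ≡ 13·11·5·72 ≡ 51 (mod 79).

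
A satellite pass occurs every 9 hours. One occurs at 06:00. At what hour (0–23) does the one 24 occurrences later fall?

24·9 = 216.
Dividing 216 by 24 gives quotient 9 and remainder 0.
(6 + 0) mod 24 = 6.

6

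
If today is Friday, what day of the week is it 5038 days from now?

Dividing 5038 by 7 gives quotient 719 and remainder 5.
Friday + 5 days → Wednesday.

Wednesday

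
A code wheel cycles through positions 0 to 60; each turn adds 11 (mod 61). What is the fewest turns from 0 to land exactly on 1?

50

11·50 = 550 = 9·61 + 1, so 11⁻¹ ≡ 50 (mod 61).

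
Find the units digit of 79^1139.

Powers of 9 mod 10 repeat with period 2: 9, 1.
1139 leaves remainder 1 on division by 2, so 79^1139 ends in 9.

9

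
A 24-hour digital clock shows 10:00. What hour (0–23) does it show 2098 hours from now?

20

2098 = 87·24 + 10, so 2098 mod 24 = 10.
(10 + 10) mod 24 = 20.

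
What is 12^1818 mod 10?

4

Powers of 2 mod 10 repeat with period 4: 2, 4, 8, 6.
1818 mod 4 = 2, so the last digit matches 2^2 = 4.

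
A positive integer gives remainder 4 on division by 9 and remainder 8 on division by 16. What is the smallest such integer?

x ≡ 4 (mod 9) gives x ∈ {4, 13, 22, 31, 40}.
The first of these with x mod 16 = 8 is 40.

40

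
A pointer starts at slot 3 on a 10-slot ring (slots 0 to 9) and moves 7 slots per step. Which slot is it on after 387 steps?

2

387·7 = 2709.
Dividing 2709 by 10 gives quotient 270 and remainder 9.
(3 + 9) mod 10 = 2.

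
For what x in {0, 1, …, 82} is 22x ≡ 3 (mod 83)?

The inverse of 22 mod 83 is 34 (since 22·34 = 748 ≡ 1).
Multiplying both sides by 34: x ≡ 34·3 = 102 ≡ 19 (mod 83).
Check: 22·19 = 418 = 5·83 + 3.

19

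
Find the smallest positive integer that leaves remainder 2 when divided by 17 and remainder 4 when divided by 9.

x ≡ 4 (mod 9) gives x ∈ {4, 13, 22, 31, 40, 49, 58, 67, …}.
The first of these with x mod 17 = 2 is 121.

121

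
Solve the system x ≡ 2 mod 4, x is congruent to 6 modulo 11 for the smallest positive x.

6

Since 11·3 ≡ 1 (mod 4), take x = 6 + 11·((2−6)·3 mod 4) = 6 + 11·0 = 6.
Check: 6 mod 4 = 2, 6 mod 11 = 6.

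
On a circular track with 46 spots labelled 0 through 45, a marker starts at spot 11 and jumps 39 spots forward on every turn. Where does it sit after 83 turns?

28

83·39 = 3237.
Dividing 3237 by 46 gives quotient 70 and remainder 17.
(11 + 17) mod 46 = 28.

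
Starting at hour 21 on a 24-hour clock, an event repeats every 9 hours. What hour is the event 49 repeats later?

49·9 = 441.
441 mod 24 = 9 (since 18·24 = 432).
(21 + 9) mod 24 = 6.

6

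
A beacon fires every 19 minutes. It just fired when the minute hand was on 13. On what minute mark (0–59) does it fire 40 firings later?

53

40·19 = 760.
760 − 12·60 = 40, so 760 ≡ 40 (mod 60).
(13 + 40) mod 60 = 53.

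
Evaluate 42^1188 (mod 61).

By repeated squaring mod 61: 42^1≡42, 42^2≡56, 42^4≡25, 42^8≡15, 42^16≡42, 42^32≡56, 42^64≡25, 42^128≡15, 42^256≡42, 42^512≡56, 42^1024≡25.
1188 = 4 + 32 + 128 + 1024, so 42^1188 ≡ 25·56·15·25 ≡ 34 (mod 61).

34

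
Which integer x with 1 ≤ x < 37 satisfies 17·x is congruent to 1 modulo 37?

37 = 2·17 + 3
17 = 5·3 + 2
3 = 1·2 + 1
2 = 2·1 + 0
Back-substituting gives 17·24 ≡ 1 (mod 37).

24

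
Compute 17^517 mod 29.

17

Successive squares of 17 mod 29: 17^1≡17, 17^2≡28, 17^4≡1, 17^8≡1, 17^16≡1, 17^32≡1, 17^64≡1, 17^128≡1, 17^256≡1, 17^512≡1.
517 = 1 + 4 + 512, so 17^517 ≡ 17·1·1 ≡ 17 (mod 29).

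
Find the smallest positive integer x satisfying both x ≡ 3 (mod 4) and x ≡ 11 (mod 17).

11

x ≡ 3 (mod 4) gives x ∈ {3, 7, 11}.
The first of these with x mod 17 = 11 is 11.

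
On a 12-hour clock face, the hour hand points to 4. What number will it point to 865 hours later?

5

865 = 72·12 + 1, so 865 mod 12 = 1.
4 + 1 → 5 on a 12-hour dial.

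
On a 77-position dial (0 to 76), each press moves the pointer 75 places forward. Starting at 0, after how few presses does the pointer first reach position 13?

32

The inverse of 75 mod 77 is 38 (since 75·38 = 2850 ≡ 1).
So x ≡ 38·13 = 494 ≡ 32 (mod 77).
Check: 75·32 = 2400 = 31·77 + 13.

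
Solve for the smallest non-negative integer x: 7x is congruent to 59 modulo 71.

49

The inverse of 7 mod 71 is 61 (since 7·61 = 427 ≡ 1).
So x ≡ 61·59 = 3599 ≡ 49 (mod 71).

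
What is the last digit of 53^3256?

1

Last digits of 3^n: 3, 9, 7, 1 (period 4).
3256 leaves remainder 0 on division by 4, so 53^3256 ends in 1.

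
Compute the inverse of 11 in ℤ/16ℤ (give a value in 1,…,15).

3

16 = 1·11 + 5
11 = 2·5 + 1
5 = 5·1 + 0
Back-substituting gives 11·3 ≡ 1 (mod 16).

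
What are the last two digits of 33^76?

81

By repeated squaring mod 100: 33^1≡33, 33^2≡89, 33^4≡21, 33^8≡41, 33^16≡81, 33^32≡61, 33^64≡21.
76 = 4 + 8 + 64, so 33^76 ≡ 21·41·21 ≡ 81 (mod 100).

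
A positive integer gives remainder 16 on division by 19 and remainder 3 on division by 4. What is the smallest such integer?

Since 4·5 ≡ 1 (mod 19), take x = 3 + 4·((16−3)·5 mod 19) = 3 + 4·8 = 35.
Check: 35 mod 19 = 16, 35 mod 4 = 3.

35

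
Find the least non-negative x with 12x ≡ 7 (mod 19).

18

12⁻¹ ≡ 8 (mod 19) because 12·8 = 96 = 5·19 + 1.
So x ≡ 8·7 = 56 ≡ 18 (mod 19).
Check: 12·18 = 216 = 11·19 + 7.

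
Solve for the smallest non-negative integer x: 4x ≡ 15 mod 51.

4⁻¹ ≡ 13 (mod 51) because 4·13 = 52 = 1·51 + 1.
So x ≡ 13·15 = 195 ≡ 42 (mod 51).

42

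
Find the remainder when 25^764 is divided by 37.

Successive squares of 25 mod 37: 25^1≡25, 25^2≡33, 25^4≡16, 25^8≡34, 25^16≡9, 25^32≡7, 25^64≡12, 25^128≡33, 25^256≡16, 25^512≡34.
Since 764 = 4 + 8 + 16 + 32 + 64 + 128 + 512 in binary, 25^764 ≡ 16·34·9·7·12·33·34 ≡ 34 (mod 37).

34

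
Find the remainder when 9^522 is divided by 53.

Square-and-reduce mod 53: 9^1≡9, 9^2≡28, 9^4≡42, 9^8≡15, 9^16≡13, 9^32≡10, 9^64≡47, 9^128≡36, 9^256≡24, 9^512≡46.
522 = 2 + 8 + 512, so 9^522 ≡ 28·15·46 ≡ 28 (mod 53).

28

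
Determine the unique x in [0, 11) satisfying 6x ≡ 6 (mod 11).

6⁻¹ ≡ 2 (mod 11) because 6·2 = 12 = 1·11 + 1.
So x ≡ 2·6 = 12 ≡ 1 (mod 11).
Check: 6·1 = 6 = 0·11 + 6.

1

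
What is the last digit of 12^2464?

Last digits of 2^n: 2, 4, 8, 6 (period 4).
2464 mod 4 = 0, so the last digit matches 2^4 = 6.

6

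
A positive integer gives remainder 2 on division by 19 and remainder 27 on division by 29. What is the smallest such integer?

230

x ≡ 2 (mod 19) gives x ∈ {2, 21, 40, 59, 78, 97, 116, 135, …}.
The first of these with x mod 29 = 27 is 230.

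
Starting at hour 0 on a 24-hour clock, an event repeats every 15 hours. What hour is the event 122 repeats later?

6

122·15 = 1830.
1830 mod 24 = 6 (since 76·24 = 1824).
(0 + 6) mod 24 = 6.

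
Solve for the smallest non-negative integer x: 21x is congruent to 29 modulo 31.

25

21⁻¹ ≡ 3 (mod 31) because 21·3 = 63 = 2·31 + 1.
So x ≡ 3·29 = 87 ≡ 25 (mod 31).
Check: 21·25 = 525 = 16·31 + 29.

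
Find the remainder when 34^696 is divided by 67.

25

Successive squares of 34 mod 67: 34^1≡34, 34^2≡17, 34^4≡21, 34^8≡39, 34^16≡47, 34^32≡65, 34^64≡4, 34^128≡16, 34^256≡55, 34^512≡10.
696 = 8 + 16 + 32 + 128 + 512, so 34^696 ≡ 39·47·65·16·10 ≡ 25 (mod 67).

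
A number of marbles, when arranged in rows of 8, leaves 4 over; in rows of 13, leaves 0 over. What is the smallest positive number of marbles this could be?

x ≡ 4 (mod 8) gives x ∈ {4, 12, 20, 28, 36, 44, 52}.
The first of these with x mod 13 = 0 is 52.

52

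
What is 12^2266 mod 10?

Powers of 2 mod 10 repeat with period 4: 2, 4, 8, 6.
2266 leaves remainder 2 on division by 4, so 12^2266 ends in 4.

4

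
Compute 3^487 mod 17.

11

Successive squares of 3 mod 17: 3^1≡3, 3^2≡9, 3^4≡13, 3^8≡16, 3^16≡1, 3^32≡1, 3^64≡1, 3^128≡1, 3^256≡1.
487 = 1 + 2 + 4 + 32 + 64 + 128 + 256, so 3^487 ≡ 3·9·13·1·1·1·1 ≡ 11 (mod 17).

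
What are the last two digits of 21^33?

61

Square-and-reduce mod 100: 21^1≡21, 21^2≡41, 21^4≡81, 21^8≡61, 21^16≡21, 21^32≡41.
Since 33 = 1 + 32 in binary, 21^33 ≡ 21·41 ≡ 61 (mod 100).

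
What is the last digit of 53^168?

The units digit of 53^n cycles with period 4: 3, 9, 7, 1, …
168 mod 4 = 0, so the last digit matches 3^4 = 1.

1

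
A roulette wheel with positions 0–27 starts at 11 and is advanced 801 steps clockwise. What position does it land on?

0

801 mod 28 = 17 (since 28·28 = 784).
(11 + 17) mod 28 = 0.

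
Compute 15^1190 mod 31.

By repeated squaring mod 31: 15^1≡15, 15^2≡8, 15^4≡2, 15^8≡4, 15^16≡16, 15^32≡8, 15^64≡2, 15^128≡4, 15^256≡16, 15^512≡8, 15^1024≡2.
Since 1190 = 2 + 4 + 32 + 128 + 1024 in binary, 15^1190 ≡ 8·2·8·4·2 ≡ 1 (mod 31).

1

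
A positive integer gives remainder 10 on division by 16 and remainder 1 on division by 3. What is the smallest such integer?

Since 3·11 ≡ 1 (mod 16), take x = 1 + 3·((10−1)·11 mod 16) = 1 + 3·3 = 10.
Check: 10 mod 16 = 10, 10 mod 3 = 1.

10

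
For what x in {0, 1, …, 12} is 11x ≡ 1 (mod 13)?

11⁻¹ ≡ 6 (mod 13) because 11·6 = 66 = 5·13 + 1.
So x ≡ 6·1 = 6 ≡ 6 (mod 13).

6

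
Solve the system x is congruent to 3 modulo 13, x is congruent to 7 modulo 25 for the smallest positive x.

107

x ≡ 3 (mod 13) gives x ∈ {3, 16, 29, 42, 55, 68, 81, 94, …}.
The first of these with x mod 25 = 7 is 107.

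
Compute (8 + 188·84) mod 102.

188·84 = 15792.
15792 − 154·102 = 84, so 15792 ≡ 84 (mod 102).
(8 + 84) mod 102 = 92.

92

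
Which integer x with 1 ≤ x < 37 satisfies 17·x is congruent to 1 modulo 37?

17·24 = 408 = 11·37 + 1, so 17⁻¹ ≡ 24 (mod 37).

24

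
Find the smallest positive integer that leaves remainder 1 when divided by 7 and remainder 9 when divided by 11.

x ≡ 1 (mod 7) gives x ∈ {1, 8, 15, 22, 29, 36, 43, 50, …}.
The first of these with x mod 11 = 9 is 64.

64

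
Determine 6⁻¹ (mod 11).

6·2 = 12 = 1·11 + 1, so 6⁻¹ ≡ 2 (mod 11).

2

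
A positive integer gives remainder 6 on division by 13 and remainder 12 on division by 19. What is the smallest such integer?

240

Since 19·11 ≡ 1 (mod 13), take x = 12 + 19·((6−12)·11 mod 13) = 12 + 19·12 = 240.
Check: 240 mod 13 = 6, 240 mod 19 = 12.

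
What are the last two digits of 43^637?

43

Successive squares of 43 mod 100: 43^1≡43, 43^2≡49, 43^4≡1, 43^8≡1, 43^16≡1, 43^32≡1, 43^64≡1, 43^128≡1, 43^256≡1, 43^512≡1.
637 = 1 + 4 + 8 + 16 + 32 + 64 + 512, so 43^637 ≡ 43·1·1·1·1·1·1 ≡ 43 (mod 100).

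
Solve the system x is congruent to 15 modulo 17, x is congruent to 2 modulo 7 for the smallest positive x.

100

Since 7·5 ≡ 1 (mod 17), take x = 2 + 7·((15−2)·5 mod 17) = 2 + 7·14 = 100.
Check: 100 mod 17 = 15, 100 mod 7 = 2.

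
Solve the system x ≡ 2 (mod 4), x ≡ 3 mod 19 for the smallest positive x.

x ≡ 2 (mod 4) gives x ∈ {2, 6, 10, 14, 18, 22}.
The first of these with x mod 19 = 3 is 22.

22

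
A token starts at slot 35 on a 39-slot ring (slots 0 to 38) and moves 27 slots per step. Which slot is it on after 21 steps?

17

21·27 = 567.
567 − 14·39 = 21, so 567 ≡ 21 (mod 39).
(35 + 21) mod 39 = 17.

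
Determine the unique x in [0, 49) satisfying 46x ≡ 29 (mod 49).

46⁻¹ ≡ 16 (mod 49) because 46·16 = 736 = 15·49 + 1.
Multiplying both sides by 16: x ≡ 16·29 = 464 ≡ 23 (mod 49).
Check: 46·23 = 1058 = 21·49 + 29.

23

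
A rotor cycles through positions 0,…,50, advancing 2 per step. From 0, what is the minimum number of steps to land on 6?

The inverse of 2 mod 51 is 26 (since 2·26 = 52 ≡ 1).
So x ≡ 26·6 = 156 ≡ 3 (mod 51).
Check: 2·3 = 6 = 0·51 + 6.

3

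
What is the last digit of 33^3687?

7

The units digit of 33^n cycles with period 4: 3, 9, 7, 1, …
3687 leaves remainder 3 on division by 4, so 33^3687 ends in 7.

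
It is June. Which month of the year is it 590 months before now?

April

590 − 49·12 = 2, so 590 ≡ 2 (mod 12).
June − 2 months → April.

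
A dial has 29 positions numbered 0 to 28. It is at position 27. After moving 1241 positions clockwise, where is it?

1241 − 42·29 = 23, so 1241 ≡ 23 (mod 29).
(27 + 23) mod 29 = 21.

21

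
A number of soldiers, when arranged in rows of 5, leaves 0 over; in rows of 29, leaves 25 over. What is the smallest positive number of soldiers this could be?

25

x ≡ 0 (mod 5) gives x ∈ {0, 5, 10, 15, 20, 25}.
The first of these with x mod 29 = 25 is 25.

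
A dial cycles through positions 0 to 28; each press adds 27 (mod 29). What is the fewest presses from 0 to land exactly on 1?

14

29 = 1·27 + 2
27 = 13·2 + 1
2 = 2·1 + 0
Back-substituting gives 27·14 ≡ 1 (mod 29).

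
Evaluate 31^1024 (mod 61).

Successive squares of 31 mod 61: 31^1≡31, 31^2≡46, 31^4≡42, 31^8≡56, 31^16≡25, 31^32≡15, 31^64≡42, 31^128≡56, 31^256≡25, 31^512≡15, 31^1024≡42.
1024 = 1024, so 31^1024 ≡ 42 ≡ 42 (mod 61).

42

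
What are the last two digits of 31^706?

81

Square-and-reduce mod 100: 31^1≡31, 31^2≡61, 31^4≡21, 31^8≡41, 31^16≡81, 31^32≡61, 31^64≡21, 31^128≡41, 31^256≡81, 31^512≡61.
Since 706 = 2 + 64 + 128 + 512 in binary, 31^706 ≡ 61·21·41·61 ≡ 81 (mod 100).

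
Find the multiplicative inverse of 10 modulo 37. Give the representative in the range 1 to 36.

26

37 = 3·10 + 7
10 = 1·7 + 3
7 = 2·3 + 1
3 = 3·1 + 0
Back-substituting gives 10·26 ≡ 1 (mod 37).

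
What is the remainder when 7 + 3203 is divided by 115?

3203 mod 115 = 98 (since 27·115 = 3105).
(7 + 98) mod 115 = 105.

105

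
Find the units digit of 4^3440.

6

The units digit of 4^n cycles with period 2: 4, 6, …
3440 mod 2 = 0, so the last digit matches 4^2 = 6.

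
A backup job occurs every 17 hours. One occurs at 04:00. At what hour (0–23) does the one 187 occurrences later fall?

187·17 = 3179.
Dividing 3179 by 24 gives quotient 132 and remainder 11.
(4 + 11) mod 24 = 15.

15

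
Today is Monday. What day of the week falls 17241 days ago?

Dividing 17241 by 7 gives quotient 2463 and remainder 0.
Monday − 0 days → Monday.

Monday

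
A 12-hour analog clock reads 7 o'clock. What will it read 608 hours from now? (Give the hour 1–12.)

3

608 − 50·12 = 8, so 608 ≡ 8 (mod 12).
7 + 8 → 3 on a 12-hour dial.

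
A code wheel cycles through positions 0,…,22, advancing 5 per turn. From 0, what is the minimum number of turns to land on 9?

11

5⁻¹ ≡ 14 (mod 23) because 5·14 = 70 = 3·23 + 1.
So x ≡ 14·9 = 126 ≡ 11 (mod 23).
Check: 5·11 = 55 = 2·23 + 9.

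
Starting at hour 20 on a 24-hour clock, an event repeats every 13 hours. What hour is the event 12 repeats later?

12·13 = 156.
156 = 6·24 + 12, so 156 mod 24 = 12.
(20 + 12) mod 24 = 8.

8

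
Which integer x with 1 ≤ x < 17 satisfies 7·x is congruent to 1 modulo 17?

5

17 = 2·7 + 3
7 = 2·3 + 1
3 = 3·1 + 0
Back-substituting gives 7·5 ≡ 1 (mod 17).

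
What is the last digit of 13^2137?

Powers of 3 mod 10 repeat with period 4: 3, 9, 7, 1.
2137 leaves remainder 1 on division by 4, so 13^2137 ends in 3.

3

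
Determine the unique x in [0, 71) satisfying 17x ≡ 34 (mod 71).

The inverse of 17 mod 71 is 46 (since 17·46 = 782 ≡ 1).
Multiplying both sides by 46: x ≡ 46·34 = 1564 ≡ 2 (mod 71).

2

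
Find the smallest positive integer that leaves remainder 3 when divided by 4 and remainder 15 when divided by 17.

Since 17·1 ≡ 1 (mod 4), take x = 15 + 17·((3−15)·1 mod 4) = 15 + 17·0 = 15.
Check: 15 mod 4 = 3, 15 mod 17 = 15.

15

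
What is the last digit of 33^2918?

9

Last digits of 3^n: 3, 9, 7, 1 (period 4).
2918 mod 4 = 2, so the last digit matches 3^2 = 9.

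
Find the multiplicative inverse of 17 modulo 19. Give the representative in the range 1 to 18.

17·9 = 153 = 8·19 + 1, so 17⁻¹ ≡ 9 (mod 19).

9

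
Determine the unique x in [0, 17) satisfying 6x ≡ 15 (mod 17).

11

The inverse of 6 mod 17 is 3 (since 6·3 = 18 ≡ 1).
So x ≡ 3·15 = 45 ≡ 11 (mod 17).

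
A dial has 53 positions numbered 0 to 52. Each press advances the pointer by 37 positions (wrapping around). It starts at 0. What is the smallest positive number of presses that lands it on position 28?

38

The inverse of 37 mod 53 is 43 (since 37·43 = 1591 ≡ 1).
Multiplying both sides by 43: x ≡ 43·28 = 1204 ≡ 38 (mod 53).
Check: 37·38 = 1406 = 26·53 + 28.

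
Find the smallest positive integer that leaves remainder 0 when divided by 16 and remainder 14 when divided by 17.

Since 17·1 ≡ 1 (mod 16), take x = 14 + 17·((0−14)·1 mod 16) = 14 + 17·2 = 48.
Check: 48 mod 16 = 0, 48 mod 17 = 14.

48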